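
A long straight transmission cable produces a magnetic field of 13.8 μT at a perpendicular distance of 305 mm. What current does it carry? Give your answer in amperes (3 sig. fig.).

For a long straight wire B = μ₀I/(2πd), so I = 2πdB/μ₀.
I = 2π × 0.305 × 1.38×10⁻⁵ / (4π×10⁻⁷) = 21.0 A.

I ≈ 21.0 A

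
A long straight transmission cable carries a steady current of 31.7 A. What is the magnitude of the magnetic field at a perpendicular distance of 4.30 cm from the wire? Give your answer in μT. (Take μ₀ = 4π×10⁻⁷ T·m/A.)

For an infinitely long straight wire, B = μ₀I/(2πd).
B = (4π×10⁻⁷ × 31.7) / (2π × 0.043) = 1.47×10⁻⁴ T.

B ≈ 147 μT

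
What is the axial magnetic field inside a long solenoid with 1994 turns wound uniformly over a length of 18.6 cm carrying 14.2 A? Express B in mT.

Inside a long solenoid, B = μ₀nI with n = 1.072×10⁴ turns/m.
B = 4π×10⁻⁷ × 1.072×10⁴ × 14.2 = 0.191 T.

B ≈ 191 mT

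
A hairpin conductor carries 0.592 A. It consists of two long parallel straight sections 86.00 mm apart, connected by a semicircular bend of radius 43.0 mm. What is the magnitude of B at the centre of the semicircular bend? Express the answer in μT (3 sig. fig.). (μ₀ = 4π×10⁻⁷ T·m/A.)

The semicircular arc contributes B_arc = μ₀I·π/(4πR) = μ₀I/(4R) = 4.33×10⁻⁶ T.
Each semi-infinite lead is at perpendicular distance R = 0.043 m from the centre, with the perpendicular foot at its near end, so it contributes μ₀I/(4πR); both point the same way, together 2.75×10⁻⁶ T.
Arc and leads all point the same direction: B = 4.33×10⁻⁶ + 2.75×10⁻⁶ = 7.08×10⁻⁶ T.

B ≈ 7.08 μT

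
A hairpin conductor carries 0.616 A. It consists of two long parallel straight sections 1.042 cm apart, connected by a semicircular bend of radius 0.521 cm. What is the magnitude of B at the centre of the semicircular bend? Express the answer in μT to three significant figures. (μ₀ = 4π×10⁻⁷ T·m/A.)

B ≈ 60.8 μT

The semicircular arc contributes B_arc = μ₀I·π/(4πR) = μ₀I/(4R) = 3.71×10⁻⁵ T.
Each semi-infinite lead is at perpendicular distance R = 0.00521 m from the centre, with the perpendicular foot at its near end, so it contributes μ₀I/(4πR); both point the same way, together 2.36×10⁻⁵ T.
Arc and leads all point the same direction: B = 3.71×10⁻⁵ + 2.36×10⁻⁵ = 6.08×10⁻⁵ T.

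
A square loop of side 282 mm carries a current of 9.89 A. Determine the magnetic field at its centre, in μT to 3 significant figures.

Each side is a finite straight segment at perpendicular distance d = a/(2 tan(π/4)) = 0.141 m from the centre, with end-angles ±π/4.
One side contributes B₁ = (μ₀I/4πd)·2 sin(π/4) = 9.92×10⁻⁶ T.
All 4 sides add in the same direction: B = 4 × 9.92×10⁻⁶ = 3.97×10⁻⁵ T.

B ≈ 39.7 μT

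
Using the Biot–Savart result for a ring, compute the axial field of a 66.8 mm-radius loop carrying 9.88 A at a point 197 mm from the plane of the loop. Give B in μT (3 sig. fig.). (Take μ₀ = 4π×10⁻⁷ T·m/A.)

On the axis of a circular loop, B = μ₀IR² / [2(R²+z²)^(3/2)].
R² + z² = (0.0668)² + (0.197)² = 0.04327 m², and (R²+z²)^(3/2) = 9.00×10⁻³ m³.
B = (4π×10⁻⁷ × 9.88 × 0.004462) / (2 × 9.00×10⁻³) = 3.08×10⁻⁶ T.

B ≈ 3.08 μT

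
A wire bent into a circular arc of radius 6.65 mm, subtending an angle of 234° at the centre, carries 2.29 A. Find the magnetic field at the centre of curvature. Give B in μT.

B ≈ 141 μT

The Biot–Savart field of a circular arc at its centre is B = μ₀Iφ/(4πR), with φ = 4.084 rad.
B = (4π×10⁻⁷ × 2.29 × 4.084) / (4π × 0.00665) = 1.41×10⁻⁴ T.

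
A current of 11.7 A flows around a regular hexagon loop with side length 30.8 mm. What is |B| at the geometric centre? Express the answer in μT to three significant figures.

B ≈ 263 μT

Each side is a finite straight segment at perpendicular distance d = a/(2 tan(π/6)) = 0.02667 m from the centre, with end-angles ±π/6.
One side contributes B₁ = (μ₀I/4πd)·2 sin(π/6) = 4.39×10⁻⁵ T.
All 6 sides add in the same direction: B = 6 × 4.39×10⁻⁵ = 2.63×10⁻⁴ T.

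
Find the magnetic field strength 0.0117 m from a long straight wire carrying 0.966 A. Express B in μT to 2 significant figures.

For an infinitely long straight wire, B = μ₀I/(2πd).
B = (4π×10⁻⁷ × 0.966) / (2π × 0.0117) = 1.65×10⁻⁵ T.

B ≈ 17 μT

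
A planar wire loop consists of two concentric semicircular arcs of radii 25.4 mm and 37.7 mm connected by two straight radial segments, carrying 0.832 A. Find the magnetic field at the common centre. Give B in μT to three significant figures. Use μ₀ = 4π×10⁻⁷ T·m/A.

B ≈ 3.36 μT

The radial connectors point toward the centre, so dl × r̂ = 0 and they contribute nothing.
Each semicircle gives μ₀I/(4R): inner arc 1.03×10⁻⁵ T, outer arc 6.93×10⁻⁶ T.
The two arcs carry current in opposite angular senses, so their fields oppose: B = |1.03×10⁻⁵ − 6.93×10⁻⁶| = 3.36×10⁻⁶ T.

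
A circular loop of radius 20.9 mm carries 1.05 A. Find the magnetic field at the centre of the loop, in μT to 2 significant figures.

At the centre of a circular loop the Biot–Savart law gives B = μ₀I/(2R).
B = (4π×10⁻⁷ × 1.05) / (2 × 0.0209) = 3.16×10⁻⁵ T.

B ≈ 32 μT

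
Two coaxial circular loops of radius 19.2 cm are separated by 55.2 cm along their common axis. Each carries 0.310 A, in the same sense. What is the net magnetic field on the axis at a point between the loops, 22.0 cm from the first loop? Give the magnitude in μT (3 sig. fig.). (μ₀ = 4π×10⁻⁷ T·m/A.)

B ≈ 0.416 μT

Each loop contributes B = μ₀IR²/[2(R²+z²)^(3/2)] on the axis, with z measured from that loop.
Loop 1 (z = 0.22 m): B₁ = 2.88×10⁻⁷ T. Loop 2 (z = 0.332 m): B₂ = 1.27×10⁻⁷ T.
The fields add: B = B₁ + B₂ = 4.16×10⁻⁷ T.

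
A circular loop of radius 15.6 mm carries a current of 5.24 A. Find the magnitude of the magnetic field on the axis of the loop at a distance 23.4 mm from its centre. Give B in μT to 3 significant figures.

On the axis of a circular loop, B = μ₀IR² / [2(R²+z²)^(3/2)].
R² + z² = (0.0156)² + (0.0234)² = 0.0007909 m², and (R²+z²)^(3/2) = 2.22×10⁻⁵ m³.
B = (4π×10⁻⁷ × 5.24 × 0.0002434) / (2 × 2.22×10⁻⁵) = 3.60×10⁻⁵ T.

B ≈ 36.0 μT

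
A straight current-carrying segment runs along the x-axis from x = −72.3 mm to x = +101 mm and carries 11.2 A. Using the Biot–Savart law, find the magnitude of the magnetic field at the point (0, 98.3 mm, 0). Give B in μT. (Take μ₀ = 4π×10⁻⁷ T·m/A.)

B ≈ 14.9 μT

For a finite straight segment, B = (μ₀I/4πd)(sinθ₁ + sinθ₂), where θ₁, θ₂ are the angles from the perpendicular to each end.
The perpendicular distance is d = 0.0983 m; the end-offsets along the wire are a = 0.0723 m and b = 0.101 m.
sinθ₁ = 0.0723/√(0.0723²+0.0983²) = 0.5925; sinθ₂ = 0.101/√(0.101²+0.0983²) = 0.7166.
B = (4π×10⁻⁷ × 11.2) / (4π × 0.0983) × (0.5925 + 0.7166) = 1.49×10⁻⁵ T.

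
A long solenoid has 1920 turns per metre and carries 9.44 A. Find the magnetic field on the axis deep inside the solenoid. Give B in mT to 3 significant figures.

Inside a long solenoid, B = μ₀nI with n = 1920 turns/m.
B = 4π×10⁻⁷ × 1920 × 9.44 = 2.28×10⁻² T.

B ≈ 22.8 mT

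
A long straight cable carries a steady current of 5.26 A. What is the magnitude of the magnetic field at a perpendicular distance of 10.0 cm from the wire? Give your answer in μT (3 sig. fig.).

For an infinitely long straight wire, B = μ₀I/(2πd).
B = (4π×10⁻⁷ × 5.26) / (2π × 0.1) = 1.05×10⁻⁵ T.

B ≈ 10.5 μT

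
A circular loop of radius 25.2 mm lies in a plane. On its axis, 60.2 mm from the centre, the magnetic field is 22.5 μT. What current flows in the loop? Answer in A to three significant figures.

On the axis of a loop, B = μ₀IR²/[2(R²+z²)^(3/2)], so I = 2B(R²+z²)^(3/2)/(μ₀R²).
R² + z² = 0.000635 + 0.003624 = 0.004259 m²; raised to 3/2 gives 2.78×10⁻⁴ m³.
I = 2 × 2.25×10⁻⁵ × 2.78×10⁻⁴ / (1.26×10⁻⁶ × 0.000635) = 15.7 A.

I ≈ 15.7 A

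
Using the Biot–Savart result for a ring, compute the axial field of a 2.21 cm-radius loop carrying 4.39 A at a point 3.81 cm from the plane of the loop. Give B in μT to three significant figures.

On the axis of a circular loop, B = μ₀IR² / [2(R²+z²)^(3/2)].
R² + z² = (0.0221)² + (0.0381)² = 0.00194 m², and (R²+z²)^(3/2) = 8.54×10⁻⁵ m³.
B = (4π×10⁻⁷ × 4.39 × 0.0004884) / (2 × 8.54×10⁻⁵) = 1.58×10⁻⁵ T.

B ≈ 15.8 μT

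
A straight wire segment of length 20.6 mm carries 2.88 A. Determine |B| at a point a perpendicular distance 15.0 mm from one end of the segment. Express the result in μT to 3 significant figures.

For a finite straight segment, B = (μ₀I/4πd)(sinθ₁ + sinθ₂), where θ₁, θ₂ are the angles from the perpendicular to each end.
The perpendicular foot is at one end, so the two end-offsets along the wire are 0 and L = 0.0206 m.
sinθ₁ = 0/√(0²+0.015²) = 0.0000; sinθ₂ = 0.0206/√(0.0206²+0.015²) = 0.8084.
B = (4π×10⁻⁷ × 2.88) / (4π × 0.015) × (0.0000 + 0.8084) = 1.55×10⁻⁵ T.

B ≈ 15.5 μT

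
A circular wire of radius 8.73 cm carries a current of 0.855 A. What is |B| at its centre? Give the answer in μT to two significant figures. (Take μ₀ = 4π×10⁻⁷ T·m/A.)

At the centre of a circular loop the Biot–Savart law gives B = μ₀I/(2R).
B = (4π×10⁻⁷ × 0.855) / (2 × 0.0873) = 6.15×10⁻⁶ T.

B ≈ 6.2 μT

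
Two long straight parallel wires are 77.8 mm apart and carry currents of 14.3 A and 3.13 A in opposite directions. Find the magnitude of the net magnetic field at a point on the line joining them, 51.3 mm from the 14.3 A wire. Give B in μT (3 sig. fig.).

Each long wire gives B = μ₀I/(2πd). Distances are d₁ = 0.0513 m and d₂ = 0.0265 m.
B₁ = 5.58×10⁻⁵ T, B₂ = 2.36×10⁻⁵ T.
Between antiparallel currents both contributions point the same way, so they add. B = B₁ + B₂ = 5.58×10⁻⁵ + 2.36×10⁻⁵ = 7.94×10⁻⁵ T.

B ≈ 79.4 μT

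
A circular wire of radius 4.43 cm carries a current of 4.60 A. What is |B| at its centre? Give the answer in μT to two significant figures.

At the centre of a circular loop the Biot–Savart law gives B = μ₀I/(2R).
B = (4π×10⁻⁷ × 4.60) / (2 × 0.0443) = 6.52×10⁻⁵ T.

B ≈ 65 μT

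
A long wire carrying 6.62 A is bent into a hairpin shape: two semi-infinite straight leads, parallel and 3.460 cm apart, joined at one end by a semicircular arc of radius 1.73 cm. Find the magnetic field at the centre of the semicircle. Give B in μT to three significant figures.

B ≈ 197 μT

The semicircular arc contributes B_arc = μ₀I·π/(4πR) = μ₀I/(4R) = 1.20×10⁻⁴ T.
Each semi-infinite lead is at perpendicular distance R = 0.0173 m from the centre, with the perpendicular foot at its near end, so it contributes μ₀I/(4πR); both point the same way, together 7.65×10⁻⁵ T.
Arc and leads all point the same direction: B = 1.20×10⁻⁴ + 7.65×10⁻⁵ = 1.97×10⁻⁴ T.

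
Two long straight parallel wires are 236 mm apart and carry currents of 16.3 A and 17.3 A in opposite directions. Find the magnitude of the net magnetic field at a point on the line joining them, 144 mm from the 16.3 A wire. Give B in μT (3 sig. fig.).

Each long wire gives B = μ₀I/(2πd). Distances are d₁ = 0.144 m and d₂ = 0.092 m.
B₁ = 2.26×10⁻⁵ T, B₂ = 3.76×10⁻⁵ T.
Between antiparallel currents both contributions point the same way, so they add. B = B₁ + B₂ = 2.26×10⁻⁵ + 3.76×10⁻⁵ = 6.02×10⁻⁵ T.

B ≈ 60.2 μT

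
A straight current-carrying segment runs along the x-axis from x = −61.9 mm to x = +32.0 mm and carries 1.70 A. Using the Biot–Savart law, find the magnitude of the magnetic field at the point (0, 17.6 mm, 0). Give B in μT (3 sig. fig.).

For a finite straight segment, B = (μ₀I/4πd)(sinθ₁ + sinθ₂), where θ₁, θ₂ are the angles from the perpendicular to each end.
The perpendicular distance is d = 0.0176 m; the end-offsets along the wire are a = 0.0619 m and b = 0.032 m.
sinθ₁ = 0.0619/√(0.0619²+0.0176²) = 0.9619; sinθ₂ = 0.032/√(0.032²+0.0176²) = 0.8762.
B = (4π×10⁻⁷ × 1.70) / (4π × 0.0176) × (0.9619 + 0.8762) = 1.78×10⁻⁵ T.

B ≈ 17.8 μT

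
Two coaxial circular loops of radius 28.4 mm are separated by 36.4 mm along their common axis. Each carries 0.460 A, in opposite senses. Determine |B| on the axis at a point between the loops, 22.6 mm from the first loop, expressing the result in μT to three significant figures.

B ≈ 2.53 μT

Each loop contributes B = μ₀IR²/[2(R²+z²)^(3/2)] on the axis, with z measured from that loop.
Loop 1 (z = 0.0226 m): B₁ = 4.88×10⁻⁶ T. Loop 2 (z = 0.0138 m): B₂ = 7.41×10⁻⁶ T.
The fields oppose: B = |B₁ − B₂| = 2.53×10⁻⁶ T.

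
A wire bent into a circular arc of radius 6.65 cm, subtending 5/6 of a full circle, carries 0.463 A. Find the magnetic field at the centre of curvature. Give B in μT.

B ≈ 3.65 μT

The Biot–Savart field of a circular arc at its centre is B = μ₀Iφ/(4πR), with φ = 5.236 rad.
B = (4π×10⁻⁷ × 0.463 × 5.236) / (4π × 0.0665) = 3.65×10⁻⁶ T.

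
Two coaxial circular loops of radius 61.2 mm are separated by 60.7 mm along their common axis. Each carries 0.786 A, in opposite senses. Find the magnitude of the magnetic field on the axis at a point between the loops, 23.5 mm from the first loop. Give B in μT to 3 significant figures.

B ≈ 1.53 μT

Each loop contributes B = μ₀IR²/[2(R²+z²)^(3/2)] on the axis, with z measured from that loop.
Loop 1 (z = 0.0235 m): B₁ = 6.57×10⁻⁶ T. Loop 2 (z = 0.0372 m): B₂ = 5.04×10⁻⁶ T.
The fields oppose: B = |B₁ − B₂| = 1.53×10⁻⁶ T.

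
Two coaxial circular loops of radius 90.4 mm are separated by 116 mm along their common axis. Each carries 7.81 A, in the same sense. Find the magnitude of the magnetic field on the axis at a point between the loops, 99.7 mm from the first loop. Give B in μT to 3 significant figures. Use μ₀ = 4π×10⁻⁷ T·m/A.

Each loop contributes B = μ₀IR²/[2(R²+z²)^(3/2)] on the axis, with z measured from that loop.
Loop 1 (z = 0.0997 m): B₁ = 1.65×10⁻⁵ T. Loop 2 (z = 0.0163 m): B₂ = 5.17×10⁻⁵ T.
The fields add: B = B₁ + B₂ = 6.82×10⁻⁵ T.

B ≈ 68.2 μT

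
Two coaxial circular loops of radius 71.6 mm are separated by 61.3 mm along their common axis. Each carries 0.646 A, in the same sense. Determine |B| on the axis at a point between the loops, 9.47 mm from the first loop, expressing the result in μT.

Each loop contributes B = μ₀IR²/[2(R²+z²)^(3/2)] on the axis, with z measured from that loop.
Loop 1 (z = 0.00947 m): B₁ = 5.52×10⁻⁶ T. Loop 2 (z = 0.05183 m): B₂ = 3.01×10⁻⁶ T.
The fields add: B = B₁ + B₂ = 8.54×10⁻⁶ T.

B ≈ 8.54 μT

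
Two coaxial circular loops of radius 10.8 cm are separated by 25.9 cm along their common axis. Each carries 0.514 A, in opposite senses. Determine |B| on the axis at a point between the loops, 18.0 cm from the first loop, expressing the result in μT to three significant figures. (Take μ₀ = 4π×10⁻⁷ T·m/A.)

Each loop contributes B = μ₀IR²/[2(R²+z²)^(3/2)] on the axis, with z measured from that loop.
Loop 1 (z = 0.18 m): B₁ = 4.07×10⁻⁷ T. Loop 2 (z = 0.079 m): B₂ = 1.57×10⁻⁶ T.
The fields oppose: B = |B₁ − B₂| = 1.17×10⁻⁶ T.

B ≈ 1.17 μT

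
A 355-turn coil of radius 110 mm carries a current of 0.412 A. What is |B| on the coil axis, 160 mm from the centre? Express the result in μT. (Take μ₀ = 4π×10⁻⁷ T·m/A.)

For an N-turn flat coil, B = Nμ₀IR²/[2(R²+z²)^(3/2)] with R = 0.11 m, z = 0.16 m.
B = 355 × 4.28×10⁻⁷ T = 1.52×10⁻⁴ T.

B ≈ 152 μT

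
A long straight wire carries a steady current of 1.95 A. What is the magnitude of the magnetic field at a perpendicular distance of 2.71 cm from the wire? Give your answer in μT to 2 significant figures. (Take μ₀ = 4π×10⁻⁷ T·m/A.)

For an infinitely long straight wire, B = μ₀I/(2πd).
B = (4π×10⁻⁷ × 1.95) / (2π × 0.0271) = 1.44×10⁻⁵ T.

B ≈ 14 μT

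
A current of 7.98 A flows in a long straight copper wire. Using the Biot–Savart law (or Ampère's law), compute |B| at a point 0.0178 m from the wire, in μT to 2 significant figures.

For an infinitely long straight wire, B = μ₀I/(2πd).
B = (4π×10⁻⁷ × 7.98) / (2π × 0.0178) = 8.97×10⁻⁵ T.

B ≈ 90 μT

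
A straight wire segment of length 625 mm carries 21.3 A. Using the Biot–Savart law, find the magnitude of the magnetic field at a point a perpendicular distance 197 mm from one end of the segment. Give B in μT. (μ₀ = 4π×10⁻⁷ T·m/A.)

B ≈ 10.3 μT

For a finite straight segment, B = (μ₀I/4πd)(sinθ₁ + sinθ₂), where θ₁, θ₂ are the angles from the perpendicular to each end.
The perpendicular foot is at one end, so the two end-offsets along the wire are 0 and L = 0.625 m.
sinθ₁ = 0/√(0²+0.197²) = 0.0000; sinθ₂ = 0.625/√(0.625²+0.197²) = 0.9537.
B = (4π×10⁻⁷ × 21.3) / (4π × 0.197) × (0.0000 + 0.9537) = 1.03×10⁻⁵ T.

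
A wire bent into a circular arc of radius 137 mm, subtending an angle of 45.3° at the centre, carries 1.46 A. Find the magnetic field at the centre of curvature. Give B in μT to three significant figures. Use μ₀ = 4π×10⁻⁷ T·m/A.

The Biot–Savart field of a circular arc at its centre is B = μ₀Iφ/(4πR), with φ = 0.7906 rad.
B = (4π×10⁻⁷ × 1.46 × 0.7906) / (4π × 0.137) = 8.43×10⁻⁷ T.

B ≈ 0.843 μT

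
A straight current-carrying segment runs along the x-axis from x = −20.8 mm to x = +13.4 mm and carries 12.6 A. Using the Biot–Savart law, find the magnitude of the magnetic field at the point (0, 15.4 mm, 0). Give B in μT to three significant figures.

For a finite straight segment, B = (μ₀I/4πd)(sinθ₁ + sinθ₂), where θ₁, θ₂ are the angles from the perpendicular to each end.
The perpendicular distance is d = 0.0154 m; the end-offsets along the wire are a = 0.0208 m and b = 0.0134 m.
sinθ₁ = 0.0208/√(0.0208²+0.0154²) = 0.8037; sinθ₂ = 0.0134/√(0.0134²+0.0154²) = 0.6564.
B = (4π×10⁻⁷ × 12.6) / (4π × 0.0154) × (0.8037 + 0.6564) = 1.19×10⁻⁴ T.

B ≈ 119 μT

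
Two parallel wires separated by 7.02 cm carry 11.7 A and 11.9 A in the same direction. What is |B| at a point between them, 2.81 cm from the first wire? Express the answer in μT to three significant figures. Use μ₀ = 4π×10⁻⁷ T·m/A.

Each long wire gives B = μ₀I/(2πd). Distances are d₁ = 0.0281 m and d₂ = 0.0421 m.
B₁ = 8.33×10⁻⁵ T, B₂ = 5.65×10⁻⁵ T.
Between parallel currents the two contributions point in opposite directions, so they subtract. B = |B₁ − B₂| = |8.33×10⁻⁵ − 5.65×10⁻⁵| = 2.67×10⁻⁵ T.

B ≈ 26.7 μT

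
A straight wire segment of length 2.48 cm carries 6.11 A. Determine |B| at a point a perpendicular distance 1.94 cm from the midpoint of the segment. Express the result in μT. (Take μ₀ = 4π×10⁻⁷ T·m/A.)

B ≈ 33.9 μT

For a finite straight segment, B = (μ₀I/4πd)(sinθ₁ + sinθ₂), where θ₁, θ₂ are the angles from the perpendicular to each end.
The perpendicular from the point meets the wire at its midpoint, so each end is L/2 = 0.0124 m away along the wire.
sinθ₁ = 0.0124/√(0.0124²+0.0194²) = 0.5386; sinθ₂ = 0.0124/√(0.0124²+0.0194²) = 0.5386.
B = (4π×10⁻⁷ × 6.11) / (4π × 0.0194) × (0.5386 + 0.5386) = 3.39×10⁻⁵ T.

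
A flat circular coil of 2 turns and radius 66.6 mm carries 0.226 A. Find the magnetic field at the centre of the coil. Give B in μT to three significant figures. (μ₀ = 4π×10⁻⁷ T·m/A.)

B ≈ 4.26 μT

For an N-turn flat coil, B = Nμ₀I/(2R) with R = 0.0666 m.
B = 2 × 2.13×10⁻⁶ T = 4.26×10⁻⁶ T.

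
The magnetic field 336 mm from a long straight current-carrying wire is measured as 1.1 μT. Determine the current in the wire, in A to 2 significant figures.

I ≈ 1.8 A

For a long straight wire B = μ₀I/(2πd), so I = 2πdB/μ₀.
I = 2π × 0.336 × 1.10×10⁻⁶ / (4π×10⁻⁷) = 1.85 A.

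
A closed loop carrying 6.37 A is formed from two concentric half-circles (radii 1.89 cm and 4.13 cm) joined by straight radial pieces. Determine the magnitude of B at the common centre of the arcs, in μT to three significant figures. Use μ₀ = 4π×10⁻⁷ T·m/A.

The radial connectors point toward the centre, so dl × r̂ = 0 and they contribute nothing.
Each semicircle gives μ₀I/(4R): inner arc 1.06×10⁻⁴ T, outer arc 4.85×10⁻⁵ T.
The two arcs carry current in opposite angular senses, so their fields oppose: B = |1.06×10⁻⁴ − 4.85×10⁻⁵| = 5.74×10⁻⁵ T.

B ≈ 57.4 μT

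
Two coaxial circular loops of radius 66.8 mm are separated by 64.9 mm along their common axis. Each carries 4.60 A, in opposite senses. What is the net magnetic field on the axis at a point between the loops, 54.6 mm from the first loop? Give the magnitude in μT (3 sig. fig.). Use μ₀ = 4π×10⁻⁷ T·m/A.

Each loop contributes B = μ₀IR²/[2(R²+z²)^(3/2)] on the axis, with z measured from that loop.
Loop 1 (z = 0.0546 m): B₁ = 2.01×10⁻⁵ T. Loop 2 (z = 0.0103 m): B₂ = 4.18×10⁻⁵ T.
The fields oppose: B = |B₁ − B₂| = 2.17×10⁻⁵ T.

B ≈ 21.7 μT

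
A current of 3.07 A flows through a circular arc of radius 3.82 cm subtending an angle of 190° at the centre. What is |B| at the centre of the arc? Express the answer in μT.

B ≈ 26.7 μT

The Biot–Savart field of a circular arc at its centre is B = μ₀Iφ/(4πR), with φ = 3.316 rad.
B = (4π×10⁻⁷ × 3.07 × 3.316) / (4π × 0.0382) = 2.67×10⁻⁵ T.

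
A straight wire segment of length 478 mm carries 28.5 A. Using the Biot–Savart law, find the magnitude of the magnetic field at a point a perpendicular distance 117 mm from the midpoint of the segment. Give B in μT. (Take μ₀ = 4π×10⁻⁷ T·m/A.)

B ≈ 43.8 μT

For a finite straight segment, B = (μ₀I/4πd)(sinθ₁ + sinθ₂), where θ₁, θ₂ are the angles from the perpendicular to each end.
The perpendicular from the point meets the wire at its midpoint, so each end is L/2 = 0.239 m away along the wire.
sinθ₁ = 0.239/√(0.239²+0.117²) = 0.8982; sinθ₂ = 0.239/√(0.239²+0.117²) = 0.8982.
B = (4π×10⁻⁷ × 28.5) / (4π × 0.117) × (0.8982 + 0.8982) = 4.38×10⁻⁵ T.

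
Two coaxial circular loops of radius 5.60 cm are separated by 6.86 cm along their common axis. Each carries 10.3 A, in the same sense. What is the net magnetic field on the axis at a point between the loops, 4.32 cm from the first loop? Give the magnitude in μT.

B ≈ 145 μT

Each loop contributes B = μ₀IR²/[2(R²+z²)^(3/2)] on the axis, with z measured from that loop.
Loop 1 (z = 0.0432 m): B₁ = 5.74×10⁻⁵ T. Loop 2 (z = 0.0254 m): B₂ = 8.73×10⁻⁵ T.
The fields add: B = B₁ + B₂ = 1.45×10⁻⁴ T.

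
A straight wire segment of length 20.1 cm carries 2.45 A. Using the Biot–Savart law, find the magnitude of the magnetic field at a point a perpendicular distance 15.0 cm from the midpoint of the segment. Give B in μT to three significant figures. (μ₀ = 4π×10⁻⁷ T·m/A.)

B ≈ 1.82 μT

For a finite straight segment, B = (μ₀I/4πd)(sinθ₁ + sinθ₂), where θ₁, θ₂ are the angles from the perpendicular to each end.
The perpendicular from the point meets the wire at its midpoint, so each end is L/2 = 0.1005 m away along the wire.
sinθ₁ = 0.1005/√(0.1005²+0.15²) = 0.5566; sinθ₂ = 0.1005/√(0.1005²+0.15²) = 0.5566.
B = (4π×10⁻⁷ × 2.45) / (4π × 0.15) × (0.5566 + 0.5566) = 1.82×10⁻⁶ T.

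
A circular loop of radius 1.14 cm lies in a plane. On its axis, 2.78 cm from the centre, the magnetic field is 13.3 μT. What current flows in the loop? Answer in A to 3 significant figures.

I ≈ 4.42 A

On the axis of a loop, B = μ₀IR²/[2(R²+z²)^(3/2)], so I = 2B(R²+z²)^(3/2)/(μ₀R²).
R² + z² = 0.00013 + 0.0007728 = 0.0009028 m²; raised to 3/2 gives 2.71×10⁻⁵ m³.
I = 2 × 1.33×10⁻⁵ × 2.71×10⁻⁵ / (1.26×10⁻⁶ × 0.00013) = 4.42 A.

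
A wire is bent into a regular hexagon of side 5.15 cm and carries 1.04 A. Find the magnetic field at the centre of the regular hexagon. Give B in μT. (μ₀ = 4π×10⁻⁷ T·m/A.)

B ≈ 14.0 μT

Each side is a finite straight segment at perpendicular distance d = a/(2 tan(π/6)) = 0.0446 m from the centre, with end-angles ±π/6.
One side contributes B₁ = (μ₀I/4πd)·2 sin(π/6) = 2.33×10⁻⁶ T.
All 6 sides add in the same direction: B = 6 × 2.33×10⁻⁶ = 1.40×10⁻⁵ T.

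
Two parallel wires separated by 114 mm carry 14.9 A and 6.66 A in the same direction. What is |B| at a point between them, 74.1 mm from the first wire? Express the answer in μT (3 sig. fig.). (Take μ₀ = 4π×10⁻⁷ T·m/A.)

Each long wire gives B = μ₀I/(2πd). Distances are d₁ = 0.0741 m and d₂ = 0.0399 m.
B₁ = 4.02×10⁻⁵ T, B₂ = 3.34×10⁻⁵ T.
Between parallel currents the two contributions point in opposite directions, so they subtract. B = |B₁ − B₂| = |4.02×10⁻⁵ − 3.34×10⁻⁵| = 6.83×10⁻⁶ T.

B ≈ 6.83 μT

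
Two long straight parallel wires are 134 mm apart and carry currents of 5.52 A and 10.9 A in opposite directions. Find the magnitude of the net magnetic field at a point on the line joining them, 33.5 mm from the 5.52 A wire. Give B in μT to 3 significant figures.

Each long wire gives B = μ₀I/(2πd). Distances are d₁ = 0.0335 m and d₂ = 0.1005 m.
B₁ = 3.30×10⁻⁵ T, B₂ = 2.17×10⁻⁵ T.
Between antiparallel currents both contributions point the same way, so they add. B = B₁ + B₂ = 3.30×10⁻⁵ + 2.17×10⁻⁵ = 5.46×10⁻⁵ T.

B ≈ 54.6 μT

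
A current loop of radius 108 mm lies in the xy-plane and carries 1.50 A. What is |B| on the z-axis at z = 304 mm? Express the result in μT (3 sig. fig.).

On the axis of a circular loop, B = μ₀IR² / [2(R²+z²)^(3/2)].
R² + z² = (0.108)² + (0.304)² = 0.1041 m², and (R²+z²)^(3/2) = 3.36×10⁻² m³.
B = (4π×10⁻⁷ × 1.50 × 0.01166) / (2 × 3.36×10⁻²) = 3.27×10⁻⁷ T.

B ≈ 0.327 μT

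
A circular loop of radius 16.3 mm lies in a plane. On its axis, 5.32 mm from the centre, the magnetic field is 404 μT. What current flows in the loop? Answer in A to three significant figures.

I ≈ 12.2 A

On the axis of a loop, B = μ₀IR²/[2(R²+z²)^(3/2)], so I = 2B(R²+z²)^(3/2)/(μ₀R²).
R² + z² = 0.0002657 + 2.830×10⁻⁵ = 0.000294 m²; raised to 3/2 gives 5.04×10⁻⁶ m³.
I = 2 × 4.04×10⁻⁴ × 5.04×10⁻⁶ / (1.26×10⁻⁶ × 0.0002657) = 12.2 A.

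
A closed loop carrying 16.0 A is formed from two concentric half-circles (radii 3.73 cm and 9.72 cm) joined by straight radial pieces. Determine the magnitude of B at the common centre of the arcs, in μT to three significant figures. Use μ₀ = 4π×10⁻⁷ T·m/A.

B ≈ 83.0 μT

The radial connectors point toward the centre, so dl × r̂ = 0 and they contribute nothing.
Each semicircle gives μ₀I/(4R): inner arc 1.35×10⁻⁴ T, outer arc 5.17×10⁻⁵ T.
The two arcs carry current in opposite angular senses, so their fields oppose: B = |1.35×10⁻⁴ − 5.17×10⁻⁵| = 8.30×10⁻⁵ T.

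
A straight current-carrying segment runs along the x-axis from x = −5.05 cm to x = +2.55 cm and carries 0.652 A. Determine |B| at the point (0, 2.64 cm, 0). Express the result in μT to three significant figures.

For a finite straight segment, B = (μ₀I/4πd)(sinθ₁ + sinθ₂), where θ₁, θ₂ are the angles from the perpendicular to each end.
The perpendicular distance is d = 0.0264 m; the end-offsets along the wire are a = 0.0505 m and b = 0.0255 m.
sinθ₁ = 0.0505/√(0.0505²+0.0264²) = 0.8862; sinθ₂ = 0.0255/√(0.0255²+0.0264²) = 0.6947.
B = (4π×10⁻⁷ × 0.652) / (4π × 0.0264) × (0.8862 + 0.6947) = 3.90×10⁻⁶ T.

B ≈ 3.90 μT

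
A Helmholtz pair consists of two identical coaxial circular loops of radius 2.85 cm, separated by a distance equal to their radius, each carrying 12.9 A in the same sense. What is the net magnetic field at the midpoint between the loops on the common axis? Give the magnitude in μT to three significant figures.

Each loop contributes B = μ₀IR²/[2(R²+z²)^(3/2)] on the axis, with z measured from that loop.
Loop 1 (z = 0.01425 m): B₁ = 2.03×10⁻⁴ T. Loop 2 (z = 0.01425 m): B₂ = 2.03×10⁻⁴ T.
The fields add: B = B₁ + B₂ = 4.07×10⁻⁴ T.

B ≈ 407 μT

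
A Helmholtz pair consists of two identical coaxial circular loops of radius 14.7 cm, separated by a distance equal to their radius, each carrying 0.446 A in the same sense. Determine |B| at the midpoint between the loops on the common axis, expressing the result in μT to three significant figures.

B ≈ 2.73 μT

Each loop contributes B = μ₀IR²/[2(R²+z²)^(3/2)] on the axis, with z measured from that loop.
Loop 1 (z = 0.0735 m): B₁ = 1.36×10⁻⁶ T. Loop 2 (z = 0.0735 m): B₂ = 1.36×10⁻⁶ T.
The fields add: B = B₁ + B₂ = 2.73×10⁻⁶ T.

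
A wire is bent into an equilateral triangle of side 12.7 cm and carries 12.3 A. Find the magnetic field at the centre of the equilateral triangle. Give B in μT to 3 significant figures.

B ≈ 174 μT

Each side is a finite straight segment at perpendicular distance d = a/(2 tan(π/3)) = 0.03666 m from the centre, with end-angles ±π/3.
One side contributes B₁ = (μ₀I/4πd)·2 sin(π/3) = 5.81×10⁻⁵ T.
All 3 sides add in the same direction: B = 3 × 5.81×10⁻⁵ = 1.74×10⁻⁴ T.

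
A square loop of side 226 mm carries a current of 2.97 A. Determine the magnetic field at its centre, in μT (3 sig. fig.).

B ≈ 14.9 μT

Each side is a finite straight segment at perpendicular distance d = a/(2 tan(π/4)) = 0.113 m from the centre, with end-angles ±π/4.
One side contributes B₁ = (μ₀I/4πd)·2 sin(π/4) = 3.72×10⁻⁶ T.
All 4 sides add in the same direction: B = 4 × 3.72×10⁻⁶ = 1.49×10⁻⁵ T.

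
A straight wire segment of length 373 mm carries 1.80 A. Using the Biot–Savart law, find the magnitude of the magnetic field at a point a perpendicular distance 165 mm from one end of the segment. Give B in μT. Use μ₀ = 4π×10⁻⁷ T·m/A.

For a finite straight segment, B = (μ₀I/4πd)(sinθ₁ + sinθ₂), where θ₁, θ₂ are the angles from the perpendicular to each end.
The perpendicular foot is at one end, so the two end-offsets along the wire are 0 and L = 0.373 m.
sinθ₁ = 0/√(0²+0.165²) = 0.0000; sinθ₂ = 0.373/√(0.373²+0.165²) = 0.9145.
B = (4π×10⁻⁷ × 1.80) / (4π × 0.165) × (0.0000 + 0.9145) = 9.98×10⁻⁷ T.

B ≈ 0.998 μT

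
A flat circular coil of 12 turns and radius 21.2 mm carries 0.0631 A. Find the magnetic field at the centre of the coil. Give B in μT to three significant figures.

For an N-turn flat coil, B = Nμ₀I/(2R) with R = 0.0212 m.
B = 12 × 1.87×10⁻⁶ T = 2.24×10⁻⁵ T.

B ≈ 22.4 μT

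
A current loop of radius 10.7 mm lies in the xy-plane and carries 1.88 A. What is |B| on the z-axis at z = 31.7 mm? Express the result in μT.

On the axis of a circular loop, B = μ₀IR² / [2(R²+z²)^(3/2)].
R² + z² = (0.0107)² + (0.0317)² = 0.001119 m², and (R²+z²)^(3/2) = 3.75×10⁻⁵ m³.
B = (4π×10⁻⁷ × 1.88 × 0.0001145) / (2 × 3.75×10⁻⁵) = 3.61×10⁻⁶ T.

B ≈ 3.61 μT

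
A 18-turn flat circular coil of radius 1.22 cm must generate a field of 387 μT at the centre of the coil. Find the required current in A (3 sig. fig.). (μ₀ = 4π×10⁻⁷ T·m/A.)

I ≈ 0.417 A

For an N-turn coil, B = Nμ₀I/(2R) with R = 0.0122 m, so I = 2RB/(Nμ₀) = 2 × 0.0122 × 3.87×10⁻⁴ / (18 × 4π×10⁻⁷) = 0.417 A.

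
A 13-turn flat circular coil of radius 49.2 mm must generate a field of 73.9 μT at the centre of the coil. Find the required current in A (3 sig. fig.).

For an N-turn coil, B = Nμ₀I/(2R) with R = 0.0492 m, so I = 2RB/(Nμ₀) = 2 × 0.0492 × 7.39×10⁻⁵ / (13 × 4π×10⁻⁷) = 0.445 A.

I ≈ 0.445 A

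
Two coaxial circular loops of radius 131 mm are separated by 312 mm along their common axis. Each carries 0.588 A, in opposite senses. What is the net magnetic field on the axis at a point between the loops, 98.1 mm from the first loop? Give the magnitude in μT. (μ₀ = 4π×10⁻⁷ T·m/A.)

Each loop contributes B = μ₀IR²/[2(R²+z²)^(3/2)] on the axis, with z measured from that loop.
Loop 1 (z = 0.0981 m): B₁ = 1.45×10⁻⁶ T. Loop 2 (z = 0.2139 m): B₂ = 4.02×10⁻⁷ T.
The fields oppose: B = |B₁ − B₂| = 1.04×10⁻⁶ T.

B ≈ 1.04 μT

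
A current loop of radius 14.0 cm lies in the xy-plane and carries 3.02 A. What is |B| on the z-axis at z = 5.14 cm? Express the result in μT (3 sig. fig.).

B ≈ 11.2 μT

On the axis of a circular loop, B = μ₀IR² / [2(R²+z²)^(3/2)].
R² + z² = (0.14)² + (0.0514)² = 0.02224 m², and (R²+z²)^(3/2) = 3.32×10⁻³ m³.
B = (4π×10⁻⁷ × 3.02 × 0.0196) / (2 × 3.32×10⁻³) = 1.12×10⁻⁵ T.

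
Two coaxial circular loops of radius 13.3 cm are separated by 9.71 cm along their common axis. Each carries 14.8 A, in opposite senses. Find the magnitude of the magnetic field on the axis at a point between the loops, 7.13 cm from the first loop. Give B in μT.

Each loop contributes B = μ₀IR²/[2(R²+z²)^(3/2)] on the axis, with z measured from that loop.
Loop 1 (z = 0.0713 m): B₁ = 4.79×10⁻⁵ T. Loop 2 (z = 0.0258 m): B₂ = 6.61×10⁻⁵ T.
The fields oppose: B = |B₁ − B₂| = 1.83×10⁻⁵ T.

B ≈ 18.3 μT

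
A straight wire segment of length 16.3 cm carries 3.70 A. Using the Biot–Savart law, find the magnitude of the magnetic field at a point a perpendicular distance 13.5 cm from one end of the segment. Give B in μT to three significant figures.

For a finite straight segment, B = (μ₀I/4πd)(sinθ₁ + sinθ₂), where θ₁, θ₂ are the angles from the perpendicular to each end.
The perpendicular foot is at one end, so the two end-offsets along the wire are 0 and L = 0.163 m.
sinθ₁ = 0/√(0²+0.135²) = 0.0000; sinθ₂ = 0.163/√(0.163²+0.135²) = 0.7702.
B = (4π×10⁻⁷ × 3.70) / (4π × 0.135) × (0.0000 + 0.7702) = 2.11×10⁻⁶ T.

B ≈ 2.11 μT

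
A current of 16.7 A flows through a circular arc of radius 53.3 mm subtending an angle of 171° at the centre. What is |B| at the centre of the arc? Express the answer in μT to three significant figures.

B ≈ 93.5 μT

The Biot–Savart field of a circular arc at its centre is B = μ₀Iφ/(4πR), with φ = 2.985 rad.
B = (4π×10⁻⁷ × 16.7 × 2.985) / (4π × 0.0533) = 9.35×10⁻⁵ T.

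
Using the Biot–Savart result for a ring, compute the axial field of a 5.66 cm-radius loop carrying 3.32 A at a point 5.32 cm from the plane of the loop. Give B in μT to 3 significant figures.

On the axis of a circular loop, B = μ₀IR² / [2(R²+z²)^(3/2)].
R² + z² = (0.0566)² + (0.0532)² = 0.006034 m², and (R²+z²)^(3/2) = 4.69×10⁻⁴ m³.
B = (4π×10⁻⁷ × 3.32 × 0.003204) / (2 × 4.69×10⁻⁴) = 1.43×10⁻⁵ T.

B ≈ 14.3 μT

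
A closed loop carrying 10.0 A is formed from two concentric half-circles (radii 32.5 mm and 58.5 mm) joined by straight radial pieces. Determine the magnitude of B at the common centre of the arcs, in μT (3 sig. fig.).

The radial connectors point toward the centre, so dl × r̂ = 0 and they contribute nothing.
Each semicircle gives μ₀I/(4R): inner arc 9.67×10⁻⁵ T, outer arc 5.37×10⁻⁵ T.
The two arcs carry current in opposite angular senses, so their fields oppose: B = |9.67×10⁻⁵ − 5.37×10⁻⁵| = 4.30×10⁻⁵ T.

B ≈ 43.0 μT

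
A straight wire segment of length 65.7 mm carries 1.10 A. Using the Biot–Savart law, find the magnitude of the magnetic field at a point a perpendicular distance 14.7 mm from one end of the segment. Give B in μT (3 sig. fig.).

For a finite straight segment, B = (μ₀I/4πd)(sinθ₁ + sinθ₂), where θ₁, θ₂ are the angles from the perpendicular to each end.
The perpendicular foot is at one end, so the two end-offsets along the wire are 0 and L = 0.0657 m.
sinθ₁ = 0/√(0²+0.0147²) = 0.0000; sinθ₂ = 0.0657/√(0.0657²+0.0147²) = 0.9759.
B = (4π×10⁻⁷ × 1.10) / (4π × 0.0147) × (0.0000 + 0.9759) = 7.30×10⁻⁶ T.

B ≈ 7.30 μT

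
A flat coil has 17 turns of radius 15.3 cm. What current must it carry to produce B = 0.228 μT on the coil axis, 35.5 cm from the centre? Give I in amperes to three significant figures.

I ≈ 0.0527 A

For an N-turn coil, B = Nμ₀IR²/[2(R²+z²)^(3/2)] with R = 0.153 m, z = 0.355 m, so I = 2B(R²+z²)^(3/2)/(Nμ₀R²) = 2 × 2.28×10⁻⁷ × 5.78×10⁻² / (17 × 4π×10⁻⁷ × 0.02341) = 5.27×10⁻² A.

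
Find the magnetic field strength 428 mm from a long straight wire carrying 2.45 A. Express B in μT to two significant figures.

For an infinitely long straight wire, B = μ₀I/(2πd).
B = (4π×10⁻⁷ × 2.45) / (2π × 0.428) = 1.14×10⁻⁶ T.

B ≈ 1.1 μT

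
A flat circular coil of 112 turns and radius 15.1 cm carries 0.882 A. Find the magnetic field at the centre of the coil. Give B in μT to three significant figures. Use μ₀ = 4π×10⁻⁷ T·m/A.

B ≈ 411 μT

For an N-turn flat coil, B = Nμ₀I/(2R) with R = 0.151 m.
B = 112 × 3.67×10⁻⁶ T = 4.11×10⁻⁴ T.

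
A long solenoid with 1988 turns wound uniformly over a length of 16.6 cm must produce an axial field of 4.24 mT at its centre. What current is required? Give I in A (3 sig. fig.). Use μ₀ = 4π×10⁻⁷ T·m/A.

Inside a long solenoid B = μ₀nI with n = 1.198×10⁴ m⁻¹, so I = B/(μ₀n).
I = 4.24×10⁻³ / (4π×10⁻⁷ × 1.198×10⁴) = 0.282 A.

I ≈ 0.282 A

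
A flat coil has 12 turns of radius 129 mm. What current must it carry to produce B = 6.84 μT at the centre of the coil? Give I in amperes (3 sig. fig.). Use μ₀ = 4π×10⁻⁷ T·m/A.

For an N-turn coil, B = Nμ₀I/(2R) with R = 0.129 m, so I = 2RB/(Nμ₀) = 2 × 0.129 × 6.84×10⁻⁶ / (12 × 4π×10⁻⁷) = 0.117 A.

I ≈ 0.117 A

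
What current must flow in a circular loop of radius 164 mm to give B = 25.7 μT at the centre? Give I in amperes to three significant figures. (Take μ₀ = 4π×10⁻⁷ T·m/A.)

I ≈ 6.71 A

At the centre of a circular loop B = μ₀I/(2R), so I = 2RB/μ₀.
With R = 0.164 m, I = 2 × 0.164 × 2.57×10⁻⁵ / (4π×10⁻⁷) = 6.71 A.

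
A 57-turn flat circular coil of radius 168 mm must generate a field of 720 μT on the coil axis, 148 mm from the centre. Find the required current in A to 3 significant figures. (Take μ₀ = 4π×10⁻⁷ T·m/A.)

For an N-turn coil, B = Nμ₀IR²/[2(R²+z²)^(3/2)] with R = 0.168 m, z = 0.148 m, so I = 2B(R²+z²)^(3/2)/(Nμ₀R²) = 2 × 7.20×10⁻⁴ × 1.12×10⁻² / (57 × 4π×10⁻⁷ × 0.02822) = 7.99 A.

I ≈ 7.99 A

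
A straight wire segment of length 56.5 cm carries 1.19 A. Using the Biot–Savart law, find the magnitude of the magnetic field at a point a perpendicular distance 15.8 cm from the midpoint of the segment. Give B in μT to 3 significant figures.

For a finite straight segment, B = (μ₀I/4πd)(sinθ₁ + sinθ₂), where θ₁, θ₂ are the angles from the perpendicular to each end.
The perpendicular from the point meets the wire at its midpoint, so each end is L/2 = 0.2825 m away along the wire.
sinθ₁ = 0.2825/√(0.2825²+0.158²) = 0.8728; sinθ₂ = 0.2825/√(0.2825²+0.158²) = 0.8728.
B = (4π×10⁻⁷ × 1.19) / (4π × 0.158) × (0.8728 + 0.8728) = 1.31×10⁻⁶ T.

B ≈ 1.31 μT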